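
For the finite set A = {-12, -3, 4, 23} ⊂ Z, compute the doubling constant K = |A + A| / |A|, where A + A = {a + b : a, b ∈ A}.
K = |A + A| / |A| = 10/4 = 5/2

Enumerate A + A = {a + b : a, b ∈ A}. With |A| = 4, there are |A|^2 = 16 ordered sum pairs; collecting distinct values, A + A = {-24, -15, -8, -6, 1, 8, 11, 20, 27, 46}, so |A + A| = 10. Thus K = 10/4 = 5/2. For comparison, the minimum possible |A + A| over all 4-element sets is 2·4 − 1 = 7 (so min K = 7/4), attained only by arithmetic progressions.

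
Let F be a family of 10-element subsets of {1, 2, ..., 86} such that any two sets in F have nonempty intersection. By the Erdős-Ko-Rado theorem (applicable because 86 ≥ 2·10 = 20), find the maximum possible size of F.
max |F| = C(85, 9) = 411731930610

Erdős-Ko-Rado (1961): when n ≥ 2k, max |F| = C(n−1, k−1). The bound is attained by the star {A : i ∈ A} for any fixed i ∈ [n]. Here C(86−1, 10−1) = C(85, 9) = 411731930610.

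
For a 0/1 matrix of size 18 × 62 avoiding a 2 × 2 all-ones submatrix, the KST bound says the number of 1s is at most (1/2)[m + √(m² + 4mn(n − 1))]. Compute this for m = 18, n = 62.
z(18, 62; 2, 2) ≤ (1/2)[18 + √(18² + 4·18·62·61)] = (1/2)[18 + √272628] = 270.069

Kővári–Sós–Turán: let r_1, ..., r_18 be the row sums and z = Σ r_i the total number of 1s. Each pair of columns can share at most one row with both entries 1 (else a 2×2 all-ones block appears), so Σ_i C(r_i, 2) ≤ C(62, 2) = 1891. By convexity Σ_i C(r_i, 2) ≥ 18·C(z/18, 2) = z(z − 18)/(2·18), giving z² − 18z − 18·62·61 ≤ 0 and hence z ≤ (1/2)[18 + √(324 + 4·68076)] = (1/2)[18 + √272628] ≈ (1/2)(18 + 522.1379) = 270.069.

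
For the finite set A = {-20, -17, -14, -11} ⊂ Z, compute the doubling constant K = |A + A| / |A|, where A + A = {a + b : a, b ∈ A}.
K = |A + A| / |A| = 7/4

Enumerate A + A = {a + b : a, b ∈ A}. With |A| = 4, there are |A|^2 = 16 ordered sum pairs; collecting distinct values, A + A = {-40, -37, -34, -31, -28, -25, -22}, so |A + A| = 7. Thus K = 7/4. Here |A + A| = 2|A| − 1 = 7, the minimum possible — so K = 7/4 is minimal, which holds iff A is an arithmetic progression.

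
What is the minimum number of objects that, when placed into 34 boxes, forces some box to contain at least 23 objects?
n = (23 − 1)·34 + 1 = 749

By the generalised pigeonhole principle, to guarantee some box contains ≥ r objects we need more than (r − 1) · k objects total. Threshold: n = (r − 1) · k + 1. With r = 23 and k = 34: n = 22 · 34 + 1 = 748 + 1 = 749. For n = 748 = 22 · 34, we can put exactly 22 objects in every box, avoiding 23 in any single one — so 749 is tight.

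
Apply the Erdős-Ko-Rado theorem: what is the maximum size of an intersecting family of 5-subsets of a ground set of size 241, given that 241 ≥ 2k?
max |F| = C(240, 4) = 134810340

The Erdős-Ko-Rado theorem states: for n ≥ 2k, an intersecting family of k-subsets of an n-element set has size at most C(n − 1, k − 1), with equality for 'star' families {A ⊆ [n] : |A| = k, i ∈ A} (fix an element i). For n = 241, k = 5: C(240, 4) = 134810340.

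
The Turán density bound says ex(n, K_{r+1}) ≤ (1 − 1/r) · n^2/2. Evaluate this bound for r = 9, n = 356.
Turán density bound = (8/9) · 356^2/2 = 506944/9 ≈ 56327.1111

Turán's theorem: ex(n, K_{r+1}) is achieved by the complete r-partite Turán graph T(n, r) with parts as balanced as possible, and is at most (1 − 1/r) · n^2/2. For r = 9, n = 356: the density bound is (8/9) · 126736/2 = 506944/9 ≈ 56327.1111. The integer-valued extremum is e(T(356, 9)) = 56326, which is strictly less than the density bound 506944/9 since 9 ∤ 356 (the parts of T(356, 9) cannot all be equal).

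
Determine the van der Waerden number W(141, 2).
W(141, 2) = 141 + 1 = 142

A 2-term AP is any pair of integers, so a monochromatic 2-AP exists iff some colour is used at least twice. With 141 colours, the colouring i ↦ i on {1, ..., 141} uses each colour once, avoiding any monochromatic pair, so W(141, 2) > 141. For {1, ..., 142}, pigeonhole forces two integers of the same colour, which form a monochromatic 2-AP. Hence W(141, 2) = 142.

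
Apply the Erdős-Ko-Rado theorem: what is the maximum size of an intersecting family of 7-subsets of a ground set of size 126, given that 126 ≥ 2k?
max |F| = C(125, 6) = 4690625500

The Erdős-Ko-Rado theorem states: for n ≥ 2k, an intersecting family of k-subsets of an n-element set has size at most C(n − 1, k − 1), with equality for 'star' families {A ⊆ [n] : |A| = k, i ∈ A} (fix an element i). For n = 126, k = 7: C(125, 6) = 4690625500.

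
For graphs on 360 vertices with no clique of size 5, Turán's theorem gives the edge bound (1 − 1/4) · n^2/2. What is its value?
Turán density bound = (3/4) · 360^2/2 = 48600

Turán's theorem: ex(n, K_{r+1}) is achieved by the complete r-partite Turán graph T(n, r) with parts as balanced as possible, and is at most (1 − 1/r) · n^2/2. For r = 4, n = 360: the density bound is (3/4) · 129600/2 = 48600. Since 4 ∣ 360, the Turán graph T(360, 4) has parts of equal size 90, and its edge count e(T(360, 4)) = 48600 attains the density bound exactly.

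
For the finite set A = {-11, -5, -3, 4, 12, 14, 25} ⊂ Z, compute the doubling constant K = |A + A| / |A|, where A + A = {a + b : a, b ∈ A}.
K = |A + A| / |A| = 26/7

Enumerate A + A = {a + b : a, b ∈ A}. With |A| = 7, there are |A|^2 = 49 ordered sum pairs; collecting distinct values, A + A = {-22, -16, -14, -10, -8, -7, -6, -1, 1, 3, 7, 8, 9, 11, 14, 16, 18, 20, 22, 24, 26, 28, 29, 37, 39, 50}, so |A + A| = 26. Thus K = 26/7. For comparison, the minimum possible |A + A| over all 7-element sets is 2·7 − 1 = 13 (so min K = 13/7), attained only by arithmetic progressions.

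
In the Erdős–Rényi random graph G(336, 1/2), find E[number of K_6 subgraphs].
E[# K_6] = C(336, 6) · (1/2)^C(6, 2) = 1910769787752 / 2^15 = 238846223469/4096 ≈ 58312066.276611

For each 6-subset S of vertices (there are C(336, 6) = 1910769787752 such S), let X_S = 1 if S induces a K_6 (all C(6, 2) = 15 edges present). Then P(X_S = 1) = (1/2)^15 = 1/32768. By linearity of expectation, E[# K_6] = C(336, 6) · (1/2)^15 = 1910769787752 / 32768 = 238846223469/4096 ≈ 58312066.276611.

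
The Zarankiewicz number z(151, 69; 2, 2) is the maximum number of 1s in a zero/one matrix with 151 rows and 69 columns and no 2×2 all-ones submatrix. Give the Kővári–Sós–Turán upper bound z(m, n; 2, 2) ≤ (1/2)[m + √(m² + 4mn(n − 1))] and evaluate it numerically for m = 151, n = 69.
z(151, 69; 2, 2) ≤ (1/2)[151 + √(151² + 4·151·69·68)] = (1/2)[151 + √2856769] = 920.599

Kővári–Sós–Turán: let r_1, ..., r_151 be the row sums and z = Σ r_i the total number of 1s. Each pair of columns can share at most one row with both entries 1 (else a 2×2 all-ones block appears), so Σ_i C(r_i, 2) ≤ C(69, 2) = 2346. By convexity Σ_i C(r_i, 2) ≥ 151·C(z/151, 2) = z(z − 151)/(2·151), giving z² − 151z − 151·69·68 ≤ 0 and hence z ≤ (1/2)[151 + √(22801 + 4·708492)] = (1/2)[151 + √2856769] ≈ (1/2)(151 + 1690.1979) = 920.599.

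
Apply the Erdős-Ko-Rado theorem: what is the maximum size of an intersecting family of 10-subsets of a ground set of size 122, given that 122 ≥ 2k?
max |F| = C(121, 9) = 11296854581155

The Erdős-Ko-Rado theorem states: for n ≥ 2k, an intersecting family of k-subsets of an n-element set has size at most C(n − 1, k − 1), with equality for 'star' families {A ⊆ [n] : |A| = k, i ∈ A} (fix an element i). For n = 122, k = 10: C(121, 9) = 11296854581155.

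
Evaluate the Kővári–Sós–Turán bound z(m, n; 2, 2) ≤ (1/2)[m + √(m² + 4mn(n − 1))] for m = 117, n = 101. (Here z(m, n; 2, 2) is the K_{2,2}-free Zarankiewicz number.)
z(117, 101; 2, 2) ≤ (1/2)[117 + √(117² + 4·117·101·100)] = (1/2)[117 + √4740489] = 1147.1332

Kővári–Sós–Turán: let r_1, ..., r_117 be the row sums and z = Σ r_i the total number of 1s. Each pair of columns can share at most one row with both entries 1 (else a 2×2 all-ones block appears), so Σ_i C(r_i, 2) ≤ C(101, 2) = 5050. By convexity Σ_i C(r_i, 2) ≥ 117·C(z/117, 2) = z(z − 117)/(2·117), giving z² − 117z − 117·101·100 ≤ 0 and hence z ≤ (1/2)[117 + √(13689 + 4·1181700)] = (1/2)[117 + √4740489] ≈ (1/2)(117 + 2177.2664) = 1147.1332.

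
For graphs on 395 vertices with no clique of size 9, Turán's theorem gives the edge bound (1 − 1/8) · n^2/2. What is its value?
Turán density bound = (7/8) · 395^2/2 = 1092175/16 ≈ 68260.9375

Turán's theorem: ex(n, K_{r+1}) is achieved by the complete r-partite Turán graph T(n, r) with parts as balanced as possible, and is at most (1 − 1/r) · n^2/2. For r = 8, n = 395: the density bound is (7/8) · 156025/2 = 1092175/16 ≈ 68260.9375. The integer-valued extremum is e(T(395, 8)) = 68260, which is strictly less than the density bound 1092175/16 since 8 ∤ 395 (the parts of T(395, 8) cannot all be equal).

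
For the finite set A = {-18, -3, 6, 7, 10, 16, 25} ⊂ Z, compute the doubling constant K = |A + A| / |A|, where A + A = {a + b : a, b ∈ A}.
K = |A + A| / |A| = 24/7

Enumerate A + A = {a + b : a, b ∈ A}. With |A| = 7, there are |A|^2 = 49 ordered sum pairs; collecting distinct values, A + A = {-36, -21, -12, -11, -8, -6, -2, 3, 4, 7, 12, 13, 14, 16, 17, 20, 22, 23, 26, 31, 32, 35, 41, 50}, so |A + A| = 24. Thus K = 24/7. For comparison, the minimum possible |A + A| over all 7-element sets is 2·7 − 1 = 13 (so min K = 13/7), attained only by arithmetic progressions.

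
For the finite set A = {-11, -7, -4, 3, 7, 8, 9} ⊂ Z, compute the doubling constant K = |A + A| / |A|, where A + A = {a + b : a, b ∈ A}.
K = |A + A| / |A| = 25/7

Enumerate A + A = {a + b : a, b ∈ A}. With |A| = 7, there are |A|^2 = 49 ordered sum pairs; collecting distinct values, A + A = {-22, -18, -15, -14, -11, -8, -4, -3, -2, -1, 0, 1, 2, 3, 4, 5, 6, 10, 11, 12, 14, 15, 16, 17, 18}, so |A + A| = 25. Thus K = 25/7. For comparison, the minimum possible |A + A| over all 7-element sets is 2·7 − 1 = 13 (so min K = 13/7), attained only by arithmetic progressions.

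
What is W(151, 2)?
W(151, 2) = 151 + 1 = 152

A 2-term AP is any pair of integers, so a monochromatic 2-AP exists iff some colour is used at least twice. With 151 colours, the colouring i ↦ i on {1, ..., 151} uses each colour once, avoiding any monochromatic pair, so W(151, 2) > 151. For {1, ..., 152}, pigeonhole forces two integers of the same colour, which form a monochromatic 2-AP. Hence W(151, 2) = 152.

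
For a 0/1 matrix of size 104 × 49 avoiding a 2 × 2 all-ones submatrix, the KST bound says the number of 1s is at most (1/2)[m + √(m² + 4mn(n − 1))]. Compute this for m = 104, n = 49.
z(104, 49; 2, 2) ≤ (1/2)[104 + √(104² + 4·104·49·48)] = (1/2)[104 + √989248] = 549.3047

Kővári–Sós–Turán: let r_1, ..., r_104 be the row sums and z = Σ r_i the total number of 1s. Each pair of columns can share at most one row with both entries 1 (else a 2×2 all-ones block appears), so Σ_i C(r_i, 2) ≤ C(49, 2) = 1176. By convexity Σ_i C(r_i, 2) ≥ 104·C(z/104, 2) = z(z − 104)/(2·104), giving z² − 104z − 104·49·48 ≤ 0 and hence z ≤ (1/2)[104 + √(10816 + 4·244608)] = (1/2)[104 + √989248] ≈ (1/2)(104 + 994.6095) = 549.3047.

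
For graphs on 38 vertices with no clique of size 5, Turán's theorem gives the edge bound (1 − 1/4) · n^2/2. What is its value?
Turán density bound = (3/4) · 38^2/2 = 1083/2 ≈ 541.5

Turán's theorem: ex(n, K_{r+1}) is achieved by the complete r-partite Turán graph T(n, r) with parts as balanced as possible, and is at most (1 − 1/r) · n^2/2. For r = 4, n = 38: the density bound is (3/4) · 1444/2 = 1083/2 ≈ 541.5. The integer-valued extremum is e(T(38, 4)) = 541, which is strictly less than the density bound 1083/2 since 4 ∤ 38 (the parts of T(38, 4) cannot all be equal).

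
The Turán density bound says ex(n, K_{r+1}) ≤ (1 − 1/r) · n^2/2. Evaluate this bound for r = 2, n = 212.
Turán density bound = (1/2) · 212^2/2 = 11236

Turán's theorem: ex(n, K_{r+1}) is achieved by the complete r-partite Turán graph T(n, r) with parts as balanced as possible, and is at most (1 − 1/r) · n^2/2. For r = 2, n = 212: the density bound is (1/2) · 44944/2 = 11236. Since 2 ∣ 212, the Turán graph T(212, 2) has parts of equal size 106, and its edge count e(T(212, 2)) = 11236 attains the density bound exactly.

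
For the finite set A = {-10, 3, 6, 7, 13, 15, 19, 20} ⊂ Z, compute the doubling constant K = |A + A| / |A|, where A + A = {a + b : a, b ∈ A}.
K = |A + A| / |A| = 31/8

Enumerate A + A = {a + b : a, b ∈ A}. With |A| = 8, there are |A|^2 = 64 ordered sum pairs; collecting distinct values, A + A = {-20, -7, -4, -3, 3, 5, 6, 9, 10, 12, 13, 14, 16, 18, 19, 20, 21, 22, 23, 25, 26, 27, 28, 30, 32, 33, 34, 35, 38, 39, 40}, so |A + A| = 31. Thus K = 31/8. For comparison, the minimum possible |A + A| over all 8-element sets is 2·8 − 1 = 15 (so min K = 15/8), attained only by arithmetic progressions.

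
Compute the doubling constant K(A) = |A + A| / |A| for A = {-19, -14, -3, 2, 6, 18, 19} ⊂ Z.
K = |A + A| / |A| = 25/7

Enumerate A + A = {a + b : a, b ∈ A}. With |A| = 7, there are |A|^2 = 49 ordered sum pairs; collecting distinct values, A + A = {-38, -33, -28, -22, -17, -13, -12, -8, -6, -1, 0, 3, 4, 5, 8, 12, 15, 16, 20, 21, 24, 25, 36, 37, 38}, so |A + A| = 25. Thus K = 25/7. For comparison, the minimum possible |A + A| over all 7-element sets is 2·7 − 1 = 13 (so min K = 13/7), attained only by arithmetic progressions.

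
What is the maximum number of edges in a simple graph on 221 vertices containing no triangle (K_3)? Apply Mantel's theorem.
ex(221, K_3) = ⌊221^2/4⌋ = 12210

Mantel (1907): a triangle-free graph on n vertices has at most ⌊n^2/4⌋ edges, with equality for the complete bipartite graph K_{⌊n/2⌋, ⌈n/2⌉}. For n = 221: ⌊221^2/4⌋ = ⌊48841/4⌋ = 12210. The extremal graph is K_{110, 111}, which has 110·111 = 12210 edges.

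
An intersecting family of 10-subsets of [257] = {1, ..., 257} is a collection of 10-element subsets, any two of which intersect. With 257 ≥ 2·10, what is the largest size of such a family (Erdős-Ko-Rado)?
max |F| = C(256, 9) = 11288510714272000

The Erdős-Ko-Rado theorem states: for n ≥ 2k, an intersecting family of k-subsets of an n-element set has size at most C(n − 1, k − 1), with equality for 'star' families {A ⊆ [n] : |A| = k, i ∈ A} (fix an element i). For n = 257, k = 10: C(256, 9) = 11288510714272000.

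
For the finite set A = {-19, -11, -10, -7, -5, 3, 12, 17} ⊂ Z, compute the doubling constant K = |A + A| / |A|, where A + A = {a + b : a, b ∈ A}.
K = |A + A| / |A| = 31/8

Enumerate A + A = {a + b : a, b ∈ A}. With |A| = 8, there are |A|^2 = 64 ordered sum pairs; collecting distinct values, A + A = {-38, -30, -29, -26, -24, -22, -21, -20, -18, -17, -16, -15, -14, -12, -10, -8, -7, -4, -2, 1, 2, 5, 6, 7, 10, 12, 15, 20, 24, 29, 34}, so |A + A| = 31. Thus K = 31/8. For comparison, the minimum possible |A + A| over all 8-element sets is 2·8 − 1 = 15 (so min K = 15/8), attained only by arithmetic progressions.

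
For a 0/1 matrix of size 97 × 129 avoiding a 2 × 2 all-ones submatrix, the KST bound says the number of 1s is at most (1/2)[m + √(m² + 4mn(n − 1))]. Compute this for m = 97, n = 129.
z(97, 129; 2, 2) ≤ (1/2)[97 + √(97² + 4·97·129·128)] = (1/2)[97 + √6416065] = 1314.9976

Kővári–Sós–Turán: let r_1, ..., r_97 be the row sums and z = Σ r_i the total number of 1s. Each pair of columns can share at most one row with both entries 1 (else a 2×2 all-ones block appears), so Σ_i C(r_i, 2) ≤ C(129, 2) = 8256. By convexity Σ_i C(r_i, 2) ≥ 97·C(z/97, 2) = z(z − 97)/(2·97), giving z² − 97z − 97·129·128 ≤ 0 and hence z ≤ (1/2)[97 + √(9409 + 4·1601664)] = (1/2)[97 + √6416065] ≈ (1/2)(97 + 2532.9953) = 1314.9976.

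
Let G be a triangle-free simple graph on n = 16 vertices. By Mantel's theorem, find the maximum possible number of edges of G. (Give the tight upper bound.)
ex(16, K_3) = ⌊16^2/4⌋ = 64

Mantel (1907): a triangle-free graph on n vertices has at most ⌊n^2/4⌋ edges, with equality for the complete bipartite graph K_{⌊n/2⌋, ⌈n/2⌉}. For n = 16: ⌊16^2/4⌋ = ⌊256/4⌋ = 64. The extremal graph is K_{8, 8}, which has 8·8 = 64 edges.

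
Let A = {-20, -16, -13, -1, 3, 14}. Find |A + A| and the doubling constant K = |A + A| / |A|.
K = |A + A| / |A| = 19/6

Enumerate A + A = {a + b : a, b ∈ A}. With |A| = 6, there are |A|^2 = 36 ordered sum pairs; collecting distinct values, A + A = {-40, -36, -33, -32, -29, -26, -21, -17, -14, -13, -10, -6, -2, 1, 2, 6, 13, 17, 28}, so |A + A| = 19. Thus K = 19/6. For comparison, the minimum possible |A + A| over all 6-element sets is 2·6 − 1 = 11 (so min K = 11/6), attained only by arithmetic progressions.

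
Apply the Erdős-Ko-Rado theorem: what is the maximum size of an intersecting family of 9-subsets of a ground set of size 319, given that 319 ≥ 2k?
max |F| = C(318, 8) = 2373299041514193

Erdős-Ko-Rado (1961): when n ≥ 2k, max |F| = C(n−1, k−1). The bound is attained by the star {A : i ∈ A} for any fixed i ∈ [n]. Here C(319−1, 9−1) = C(318, 8) = 2373299041514193.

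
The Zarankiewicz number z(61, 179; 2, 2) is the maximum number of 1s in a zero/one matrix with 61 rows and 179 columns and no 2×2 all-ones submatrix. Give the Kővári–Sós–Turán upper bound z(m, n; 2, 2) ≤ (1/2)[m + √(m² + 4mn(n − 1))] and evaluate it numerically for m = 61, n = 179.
z(61, 179; 2, 2) ≤ (1/2)[61 + √(61² + 4·61·179·178)] = (1/2)[61 + √7778049] = 1424.9577

Kővári–Sós–Turán: let r_1, ..., r_61 be the row sums and z = Σ r_i the total number of 1s. Each pair of columns can share at most one row with both entries 1 (else a 2×2 all-ones block appears), so Σ_i C(r_i, 2) ≤ C(179, 2) = 15931. By convexity Σ_i C(r_i, 2) ≥ 61·C(z/61, 2) = z(z − 61)/(2·61), giving z² − 61z − 61·179·178 ≤ 0 and hence z ≤ (1/2)[61 + √(3721 + 4·1943582)] = (1/2)[61 + √7778049] ≈ (1/2)(61 + 2788.9154) = 1424.9577.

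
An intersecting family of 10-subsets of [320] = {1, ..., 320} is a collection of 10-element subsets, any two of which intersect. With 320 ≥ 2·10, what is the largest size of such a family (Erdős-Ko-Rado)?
max |F| = C(319, 9) = 84120266027003063

Erdős-Ko-Rado (1961): when n ≥ 2k, max |F| = C(n−1, k−1). The bound is attained by the star {A : i ∈ A} for any fixed i ∈ [n]. Here C(320−1, 10−1) = C(319, 9) = 84120266027003063.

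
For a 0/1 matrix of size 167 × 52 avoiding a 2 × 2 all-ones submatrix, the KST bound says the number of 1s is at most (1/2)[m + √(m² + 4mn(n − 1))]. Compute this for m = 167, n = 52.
z(167, 52; 2, 2) ≤ (1/2)[167 + √(167² + 4·167·52·51)] = (1/2)[167 + √1799425] = 754.2132

Kővári–Sós–Turán: let r_1, ..., r_167 be the row sums and z = Σ r_i the total number of 1s. Each pair of columns can share at most one row with both entries 1 (else a 2×2 all-ones block appears), so Σ_i C(r_i, 2) ≤ C(52, 2) = 1326. By convexity Σ_i C(r_i, 2) ≥ 167·C(z/167, 2) = z(z − 167)/(2·167), giving z² − 167z − 167·52·51 ≤ 0 and hence z ≤ (1/2)[167 + √(27889 + 4·442884)] = (1/2)[167 + √1799425] ≈ (1/2)(167 + 1341.4265) = 754.2132.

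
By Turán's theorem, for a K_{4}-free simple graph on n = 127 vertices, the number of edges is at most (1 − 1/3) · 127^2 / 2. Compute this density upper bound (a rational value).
Turán density bound = (2/3) · 127^2/2 = 16129/3 ≈ 5376.3333

Turán's theorem: ex(n, K_{r+1}) is achieved by the complete r-partite Turán graph T(n, r) with parts as balanced as possible, and is at most (1 − 1/r) · n^2/2. For r = 3, n = 127: the density bound is (2/3) · 16129/2 = 16129/3 ≈ 5376.3333. The integer-valued extremum is e(T(127, 3)) = 5376, which is strictly less than the density bound 16129/3 since 3 ∤ 127 (the parts of T(127, 3) cannot all be equal).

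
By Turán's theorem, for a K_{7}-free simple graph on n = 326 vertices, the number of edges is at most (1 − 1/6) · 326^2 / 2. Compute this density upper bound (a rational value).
Turán density bound = (5/6) · 326^2/2 = 132845/3 ≈ 44281.6667

Turán's theorem: ex(n, K_{r+1}) is achieved by the complete r-partite Turán graph T(n, r) with parts as balanced as possible, and is at most (1 − 1/r) · n^2/2. For r = 6, n = 326: the density bound is (5/6) · 106276/2 = 132845/3 ≈ 44281.6667. The integer-valued extremum is e(T(326, 6)) = 44281, which is strictly less than the density bound 132845/3 since 6 ∤ 326 (the parts of T(326, 6) cannot all be equal).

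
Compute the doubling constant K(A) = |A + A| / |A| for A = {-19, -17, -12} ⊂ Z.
K = |A + A| / |A| = 6/3 = 2

Enumerate A + A = {a + b : a, b ∈ A}. With |A| = 3, there are |A|^2 = 9 ordered sum pairs; collecting distinct values, A + A = {-38, -36, -34, -31, -29, -24}, so |A + A| = 6. Thus K = 6/3 = 2. For comparison, the minimum possible |A + A| over all 3-element sets is 2·3 − 1 = 5 (so min K = 5/3), attained only by arithmetic progressions.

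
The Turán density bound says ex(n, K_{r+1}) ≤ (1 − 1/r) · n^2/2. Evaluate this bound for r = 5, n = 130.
Turán density bound = (4/5) · 130^2/2 = 6760

Turán's theorem: ex(n, K_{r+1}) is achieved by the complete r-partite Turán graph T(n, r) with parts as balanced as possible, and is at most (1 − 1/r) · n^2/2. For r = 5, n = 130: the density bound is (4/5) · 16900/2 = 6760. Since 5 ∣ 130, the Turán graph T(130, 5) has parts of equal size 26, and its edge count e(T(130, 5)) = 6760 attains the density bound exactly.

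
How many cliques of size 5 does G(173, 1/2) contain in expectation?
E[# K_5] = C(173, 5) · (1/2)^C(5, 2) = 1218218079 / 2^10 ≈ 1189666.092773

For each 5-subset S of vertices (there are C(173, 5) = 1218218079 such S), let X_S = 1 if S induces a K_5 (all C(5, 2) = 10 edges present). Then P(X_S = 1) = (1/2)^10 = 1/1024. By linearity of expectation, E[# K_5] = C(173, 5) · (1/2)^10 = 1218218079 / 1024 ≈ 1189666.092773.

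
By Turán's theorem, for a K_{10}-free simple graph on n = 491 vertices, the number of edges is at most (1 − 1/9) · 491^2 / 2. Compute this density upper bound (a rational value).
Turán density bound = (8/9) · 491^2/2 = 964324/9 ≈ 107147.1111

Turán's theorem: ex(n, K_{r+1}) is achieved by the complete r-partite Turán graph T(n, r) with parts as balanced as possible, and is at most (1 − 1/r) · n^2/2. For r = 9, n = 491: the density bound is (8/9) · 241081/2 = 964324/9 ≈ 107147.1111. The integer-valued extremum is e(T(491, 9)) = 107146, which is strictly less than the density bound 964324/9 since 9 ∤ 491 (the parts of T(491, 9) cannot all be equal).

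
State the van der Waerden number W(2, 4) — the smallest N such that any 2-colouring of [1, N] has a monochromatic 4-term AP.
W(2, 4) = 35

W(2, 4) = 35. The lower bound W(2, 4) > 34 comes from an explicit good 2-colouring of [1, 34]; the upper bound W(2, 4) ≤ 35 was verified by exhaustive search over 2-colourings of [1, 35].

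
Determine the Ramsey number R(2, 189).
R(2, 189) = 189

R(2, k) = k for all k ≥ 2: in a 2-colouring of K_k, either some edge is red (a red K_2) or all edges are blue (a blue K_k). And K_{188} coloured all-blue has no blue K_189, so R(2, 189) > 188. Hence R(2, 189) = 189.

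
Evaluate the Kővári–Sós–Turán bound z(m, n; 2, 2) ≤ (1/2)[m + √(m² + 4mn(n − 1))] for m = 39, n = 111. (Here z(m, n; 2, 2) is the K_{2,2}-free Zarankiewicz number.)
z(39, 111; 2, 2) ≤ (1/2)[39 + √(39² + 4·39·111·110)] = (1/2)[39 + √1906281] = 709.8407

Kővári–Sós–Turán: let r_1, ..., r_39 be the row sums and z = Σ r_i the total number of 1s. Each pair of columns can share at most one row with both entries 1 (else a 2×2 all-ones block appears), so Σ_i C(r_i, 2) ≤ C(111, 2) = 6105. By convexity Σ_i C(r_i, 2) ≥ 39·C(z/39, 2) = z(z − 39)/(2·39), giving z² − 39z − 39·111·110 ≤ 0 and hence z ≤ (1/2)[39 + √(1521 + 4·476190)] = (1/2)[39 + √1906281] ≈ (1/2)(39 + 1380.6814) = 709.8407.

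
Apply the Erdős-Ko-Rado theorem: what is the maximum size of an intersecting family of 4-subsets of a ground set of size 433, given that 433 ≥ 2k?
max |F| = C(432, 3) = 13343760

Erdős-Ko-Rado (1961): when n ≥ 2k, max |F| = C(n−1, k−1). The bound is attained by the star {A : i ∈ A} for any fixed i ∈ [n]. Here C(433−1, 4−1) = C(432, 3) = 13343760.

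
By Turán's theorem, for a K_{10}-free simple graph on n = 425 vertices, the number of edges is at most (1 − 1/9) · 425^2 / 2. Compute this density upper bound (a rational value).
Turán density bound = (8/9) · 425^2/2 = 722500/9 ≈ 80277.7778

Turán's theorem: ex(n, K_{r+1}) is achieved by the complete r-partite Turán graph T(n, r) with parts as balanced as possible, and is at most (1 − 1/r) · n^2/2. For r = 9, n = 425: the density bound is (8/9) · 180625/2 = 722500/9 ≈ 80277.7778. The integer-valued extremum is e(T(425, 9)) = 80277, which is strictly less than the density bound 722500/9 since 9 ∤ 425 (the parts of T(425, 9) cannot all be equal).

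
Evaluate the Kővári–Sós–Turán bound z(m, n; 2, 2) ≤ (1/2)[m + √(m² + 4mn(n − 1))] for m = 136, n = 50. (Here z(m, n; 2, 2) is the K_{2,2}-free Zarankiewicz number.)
z(136, 50; 2, 2) ≤ (1/2)[136 + √(136² + 4·136·50·49)] = (1/2)[136 + √1351296] = 649.2263

Kővári–Sós–Turán: let r_1, ..., r_136 be the row sums and z = Σ r_i the total number of 1s. Each pair of columns can share at most one row with both entries 1 (else a 2×2 all-ones block appears), so Σ_i C(r_i, 2) ≤ C(50, 2) = 1225. By convexity Σ_i C(r_i, 2) ≥ 136·C(z/136, 2) = z(z − 136)/(2·136), giving z² − 136z − 136·50·49 ≤ 0 and hence z ≤ (1/2)[136 + √(18496 + 4·333200)] = (1/2)[136 + √1351296] ≈ (1/2)(136 + 1162.4526) = 649.2263.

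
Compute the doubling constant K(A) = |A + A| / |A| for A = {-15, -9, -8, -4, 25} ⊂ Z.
K = |A + A| / |A| = 15/5 = 3

Enumerate A + A = {a + b : a, b ∈ A}. With |A| = 5, there are |A|^2 = 25 ordered sum pairs; collecting distinct values, A + A = {-30, -24, -23, -19, -18, -17, -16, -13, -12, -8, 10, 16, 17, 21, 50}, so |A + A| = 15. Thus K = 15/5 = 3. For comparison, the minimum possible |A + A| over all 5-element sets is 2·5 − 1 = 9 (so min K = 9/5), attained only by arithmetic progressions.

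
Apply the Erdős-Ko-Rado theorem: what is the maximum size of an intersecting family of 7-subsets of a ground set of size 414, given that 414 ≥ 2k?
max |F| = C(413, 6) = 6645442750156

The Erdős-Ko-Rado theorem states: for n ≥ 2k, an intersecting family of k-subsets of an n-element set has size at most C(n − 1, k − 1), with equality for 'star' families {A ⊆ [n] : |A| = k, i ∈ A} (fix an element i). For n = 414, k = 7: C(413, 6) = 6645442750156.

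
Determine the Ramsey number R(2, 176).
R(2, 176) = 176

R(2, k) = k for all k ≥ 2: in a 2-colouring of K_k, either some edge is red (a red K_2) or all edges are blue (a blue K_k). And K_{175} coloured all-blue has no blue K_176, so R(2, 176) > 175. Hence R(2, 176) = 176.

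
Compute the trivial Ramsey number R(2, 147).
R(2, 147) = 147

R(2, k) = k for all k ≥ 2: in a 2-colouring of K_k, either some edge is red (a red K_2) or all edges are blue (a blue K_k). And K_{146} coloured all-blue has no blue K_147, so R(2, 147) > 146. Hence R(2, 147) = 147.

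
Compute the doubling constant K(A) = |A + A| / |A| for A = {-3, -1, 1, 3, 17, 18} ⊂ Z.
K = |A + A| / |A| = 18/6 = 3

Enumerate A + A = {a + b : a, b ∈ A}. With |A| = 6, there are |A|^2 = 36 ordered sum pairs; collecting distinct values, A + A = {-6, -4, -2, 0, 2, 4, 6, 14, 15, 16, 17, 18, 19, 20, 21, 34, 35, 36}, so |A + A| = 18. Thus K = 18/6 = 3. For comparison, the minimum possible |A + A| over all 6-element sets is 2·6 − 1 = 11 (so min K = 11/6), attained only by arithmetic progressions.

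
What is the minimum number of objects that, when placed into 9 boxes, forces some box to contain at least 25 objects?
n = (25 − 1)·9 + 1 = 217

By the generalised pigeonhole principle, to guarantee some box contains ≥ r objects we need more than (r − 1) · k objects total. Threshold: n = (r − 1) · k + 1. With r = 25 and k = 9: n = 24 · 9 + 1 = 216 + 1 = 217. For n = 216 = 24 · 9, we can put exactly 24 objects in every box, avoiding 25 in any single one — so 217 is tight.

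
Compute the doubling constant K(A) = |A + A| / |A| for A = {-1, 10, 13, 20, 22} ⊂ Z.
K = |A + A| / |A| = 15/5 = 3

Enumerate A + A = {a + b : a, b ∈ A}. With |A| = 5, there are |A|^2 = 25 ordered sum pairs; collecting distinct values, A + A = {-2, 9, 12, 19, 20, 21, 23, 26, 30, 32, 33, 35, 40, 42, 44}, so |A + A| = 15. Thus K = 15/5 = 3. For comparison, the minimum possible |A + A| over all 5-element sets is 2·5 − 1 = 9 (so min K = 9/5), attained only by arithmetic progressions.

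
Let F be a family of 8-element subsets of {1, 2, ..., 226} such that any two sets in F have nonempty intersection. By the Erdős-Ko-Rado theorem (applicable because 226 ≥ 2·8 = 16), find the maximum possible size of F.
max |F| = C(225, 7) = 5271289966800

The Erdős-Ko-Rado theorem states: for n ≥ 2k, an intersecting family of k-subsets of an n-element set has size at most C(n − 1, k − 1), with equality for 'star' families {A ⊆ [n] : |A| = k, i ∈ A} (fix an element i). For n = 226, k = 8: C(225, 7) = 5271289966800.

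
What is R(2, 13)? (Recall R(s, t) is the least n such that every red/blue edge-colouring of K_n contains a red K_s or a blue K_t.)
R(2, 13) = 13

R(2, k) = k for all k ≥ 2: in a 2-colouring of K_k, either some edge is red (a red K_2) or all edges are blue (a blue K_k). And K_{12} coloured all-blue has no blue K_13, so R(2, 13) > 12. Hence R(2, 13) = 13.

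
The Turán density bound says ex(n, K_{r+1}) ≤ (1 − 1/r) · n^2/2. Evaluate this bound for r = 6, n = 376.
Turán density bound = (5/6) · 376^2/2 = 176720/3 ≈ 58906.6667

Turán's theorem: ex(n, K_{r+1}) is achieved by the complete r-partite Turán graph T(n, r) with parts as balanced as possible, and is at most (1 − 1/r) · n^2/2. For r = 6, n = 376: the density bound is (5/6) · 141376/2 = 176720/3 ≈ 58906.6667. The integer-valued extremum is e(T(376, 6)) = 58906, which is strictly less than the density bound 176720/3 since 6 ∤ 376 (the parts of T(376, 6) cannot all be equal).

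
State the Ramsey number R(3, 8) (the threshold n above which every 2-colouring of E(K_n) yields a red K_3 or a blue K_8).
R(3, 8) = 28

Lower bound: an explicit 2-colouring of K_{27} (typically a Paley-type or other structured construction) avoids a red K_3 and a blue K_8, showing R(3, 8) > 27.
Upper bound: the simple Erdős–Szekeres recurrence only gives R(3, 8) ≤ 31; the tight bound R(3, 8) ≤ 28 requires a sharper case analysis (or computer search) of 2-colourings of K_{28}.
Hence R(3, 8) = 28.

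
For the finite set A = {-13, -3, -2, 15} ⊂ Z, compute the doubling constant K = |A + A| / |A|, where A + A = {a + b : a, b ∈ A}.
K = |A + A| / |A| = 10/4 = 5/2

Enumerate A + A = {a + b : a, b ∈ A}. With |A| = 4, there are |A|^2 = 16 ordered sum pairs; collecting distinct values, A + A = {-26, -16, -15, -6, -5, -4, 2, 12, 13, 30}, so |A + A| = 10. Thus K = 10/4 = 5/2. For comparison, the minimum possible |A + A| over all 4-element sets is 2·4 − 1 = 7 (so min K = 7/4), attained only by arithmetic progressions.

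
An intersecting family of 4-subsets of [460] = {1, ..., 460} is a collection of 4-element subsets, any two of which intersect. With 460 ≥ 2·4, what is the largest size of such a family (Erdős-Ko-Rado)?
max |F| = C(459, 3) = 16011909

The Erdős-Ko-Rado theorem states: for n ≥ 2k, an intersecting family of k-subsets of an n-element set has size at most C(n − 1, k − 1), with equality for 'star' families {A ⊆ [n] : |A| = k, i ∈ A} (fix an element i). For n = 460, k = 4: C(459, 3) = 16011909.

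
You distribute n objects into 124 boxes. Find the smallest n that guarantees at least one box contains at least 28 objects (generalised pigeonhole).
n = (28 − 1)·124 + 1 = 3349

By the generalised pigeonhole principle, to guarantee some box contains ≥ r objects we need more than (r − 1) · k objects total. Threshold: n = (r − 1) · k + 1. With r = 28 and k = 124: n = 27 · 124 + 1 = 3348 + 1 = 3349. For n = 3348 = 27 · 124, we can put exactly 27 objects in every box, avoiding 28 in any single one — so 3349 is tight.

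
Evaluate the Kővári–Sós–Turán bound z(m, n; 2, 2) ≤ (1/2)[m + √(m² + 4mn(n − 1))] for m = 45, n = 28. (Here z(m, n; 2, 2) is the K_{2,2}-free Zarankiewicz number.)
z(45, 28; 2, 2) ≤ (1/2)[45 + √(45² + 4·45·28·27)] = (1/2)[45 + √138105] = 208.3124

Kővári–Sós–Turán: let r_1, ..., r_45 be the row sums and z = Σ r_i the total number of 1s. Each pair of columns can share at most one row with both entries 1 (else a 2×2 all-ones block appears), so Σ_i C(r_i, 2) ≤ C(28, 2) = 378. By convexity Σ_i C(r_i, 2) ≥ 45·C(z/45, 2) = z(z − 45)/(2·45), giving z² − 45z − 45·28·27 ≤ 0 and hence z ≤ (1/2)[45 + √(2025 + 4·34020)] = (1/2)[45 + √138105] ≈ (1/2)(45 + 371.6248) = 208.3124.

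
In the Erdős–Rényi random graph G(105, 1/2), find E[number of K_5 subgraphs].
E[# K_5] = C(105, 5) · (1/2)^C(5, 2) = 96560646 / 2^10 = 48280323/512 ≈ 94297.505859

For each 5-subset S of vertices (there are C(105, 5) = 96560646 such S), let X_S = 1 if S induces a K_5 (all C(5, 2) = 10 edges present). Then P(X_S = 1) = (1/2)^10 = 1/1024. By linearity of expectation, E[# K_5] = C(105, 5) · (1/2)^10 = 96560646 / 1024 = 48280323/512 ≈ 94297.505859.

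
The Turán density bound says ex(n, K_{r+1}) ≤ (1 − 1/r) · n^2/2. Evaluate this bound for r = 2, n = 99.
Turán density bound = (1/2) · 99^2/2 = 9801/4 ≈ 2450.25

Turán's theorem: ex(n, K_{r+1}) is achieved by the complete r-partite Turán graph T(n, r) with parts as balanced as possible, and is at most (1 − 1/r) · n^2/2. For r = 2, n = 99: the density bound is (1/2) · 9801/2 = 9801/4 ≈ 2450.25. The integer-valued extremum is e(T(99, 2)) = 2450, which is strictly less than the density bound 9801/4 since 2 ∤ 99 (the parts of T(99, 2) cannot all be equal).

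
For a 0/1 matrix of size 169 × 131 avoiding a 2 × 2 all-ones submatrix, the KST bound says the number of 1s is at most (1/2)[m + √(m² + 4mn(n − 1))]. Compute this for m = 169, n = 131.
z(169, 131; 2, 2) ≤ (1/2)[169 + √(169² + 4·169·131·130)] = (1/2)[169 + √11540841] = 1783.0907

Kővári–Sós–Turán: let r_1, ..., r_169 be the row sums and z = Σ r_i the total number of 1s. Each pair of columns can share at most one row with both entries 1 (else a 2×2 all-ones block appears), so Σ_i C(r_i, 2) ≤ C(131, 2) = 8515. By convexity Σ_i C(r_i, 2) ≥ 169·C(z/169, 2) = z(z − 169)/(2·169), giving z² − 169z − 169·131·130 ≤ 0 and hence z ≤ (1/2)[169 + √(28561 + 4·2878070)] = (1/2)[169 + √11540841] ≈ (1/2)(169 + 3397.1813) = 1783.0907.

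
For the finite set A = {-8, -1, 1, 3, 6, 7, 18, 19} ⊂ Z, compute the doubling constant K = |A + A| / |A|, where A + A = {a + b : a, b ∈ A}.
K = |A + A| / |A| = 31/8

Enumerate A + A = {a + b : a, b ∈ A}. With |A| = 8, there are |A|^2 = 64 ordered sum pairs; collecting distinct values, A + A = {-16, -9, -7, -5, -2, -1, 0, 2, 4, 5, 6, 7, 8, 9, 10, 11, 12, 13, 14, 17, 18, 19, 20, 21, 22, 24, 25, 26, 36, 37, 38}, so |A + A| = 31. Thus K = 31/8. For comparison, the minimum possible |A + A| over all 8-element sets is 2·8 − 1 = 15 (so min K = 15/8), attained only by arithmetic progressions.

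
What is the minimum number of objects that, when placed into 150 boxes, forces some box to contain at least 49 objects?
n = (49 − 1)·150 + 1 = 7201

By the generalised pigeonhole principle, to guarantee some box contains ≥ r objects we need more than (r − 1) · k objects total. Threshold: n = (r − 1) · k + 1. With r = 49 and k = 150: n = 48 · 150 + 1 = 7200 + 1 = 7201. For n = 7200 = 48 · 150, we can put exactly 48 objects in every box, avoiding 49 in any single one — so 7201 is tight.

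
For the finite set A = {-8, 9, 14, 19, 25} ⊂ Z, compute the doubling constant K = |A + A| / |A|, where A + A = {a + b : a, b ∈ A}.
K = |A + A| / |A| = 14/5

Enumerate A + A = {a + b : a, b ∈ A}. With |A| = 5, there are |A|^2 = 25 ordered sum pairs; collecting distinct values, A + A = {-16, 1, 6, 11, 17, 18, 23, 28, 33, 34, 38, 39, 44, 50}, so |A + A| = 14. Thus K = 14/5. For comparison, the minimum possible |A + A| over all 5-element sets is 2·5 − 1 = 9 (so min K = 9/5), attained only by arithmetic progressions.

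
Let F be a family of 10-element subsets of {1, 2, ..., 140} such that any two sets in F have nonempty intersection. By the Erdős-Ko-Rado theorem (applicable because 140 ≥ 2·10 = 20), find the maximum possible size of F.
max |F| = C(139, 9) = 40975641739527

The Erdős-Ko-Rado theorem states: for n ≥ 2k, an intersecting family of k-subsets of an n-element set has size at most C(n − 1, k − 1), with equality for 'star' families {A ⊆ [n] : |A| = k, i ∈ A} (fix an element i). For n = 140, k = 10: C(139, 9) = 40975641739527.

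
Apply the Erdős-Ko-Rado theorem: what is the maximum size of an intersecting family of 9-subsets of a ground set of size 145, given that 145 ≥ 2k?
max |F| = C(144, 8) = 3762079360182

Erdős-Ko-Rado (1961): when n ≥ 2k, max |F| = C(n−1, k−1). The bound is attained by the star {A : i ∈ A} for any fixed i ∈ [n]. Here C(145−1, 9−1) = C(144, 8) = 3762079360182.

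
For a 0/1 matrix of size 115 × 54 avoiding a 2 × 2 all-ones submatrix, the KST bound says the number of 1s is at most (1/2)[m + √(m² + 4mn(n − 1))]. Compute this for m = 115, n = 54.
z(115, 54; 2, 2) ≤ (1/2)[115 + √(115² + 4·115·54·53)] = (1/2)[115 + √1329745] = 634.0728

Kővári–Sós–Turán: let r_1, ..., r_115 be the row sums and z = Σ r_i the total number of 1s. Each pair of columns can share at most one row with both entries 1 (else a 2×2 all-ones block appears), so Σ_i C(r_i, 2) ≤ C(54, 2) = 1431. By convexity Σ_i C(r_i, 2) ≥ 115·C(z/115, 2) = z(z − 115)/(2·115), giving z² − 115z − 115·54·53 ≤ 0 and hence z ≤ (1/2)[115 + √(13225 + 4·329130)] = (1/2)[115 + √1329745] ≈ (1/2)(115 + 1153.1457) = 634.0728.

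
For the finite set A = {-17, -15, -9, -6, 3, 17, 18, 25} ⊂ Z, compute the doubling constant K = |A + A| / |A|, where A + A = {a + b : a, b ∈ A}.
K = |A + A| / |A| = 34/8 = 17/4

Enumerate A + A = {a + b : a, b ∈ A}. With |A| = 8, there are |A|^2 = 64 ordered sum pairs; collecting distinct values, A + A = {-34, -32, -30, -26, -24, -23, -21, -18, -15, -14, -12, -6, -3, 0, 1, 2, 3, 6, 8, 9, 10, 11, 12, 16, 19, 20, 21, 28, 34, 35, 36, 42, 43, 50}, so |A + A| = 34. Thus K = 34/8 = 17/4. For comparison, the minimum possible |A + A| over all 8-element sets is 2·8 − 1 = 15 (so min K = 15/8), attained only by arithmetic progressions.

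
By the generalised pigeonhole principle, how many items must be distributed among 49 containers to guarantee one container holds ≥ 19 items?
n = (19 − 1)·49 + 1 = 883

By the generalised pigeonhole principle, to guarantee some box contains ≥ r objects we need more than (r − 1) · k objects total. Threshold: n = (r − 1) · k + 1. With r = 19 and k = 49: n = 18 · 49 + 1 = 882 + 1 = 883. For n = 882 = 18 · 49, we can put exactly 18 objects in every box, avoiding 19 in any single one — so 883 is tight.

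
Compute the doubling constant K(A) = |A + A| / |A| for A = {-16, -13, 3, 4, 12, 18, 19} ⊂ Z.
K = |A + A| / |A| = 26/7

Enumerate A + A = {a + b : a, b ∈ A}. With |A| = 7, there are |A|^2 = 49 ordered sum pairs; collecting distinct values, A + A = {-32, -29, -26, -13, -12, -10, -9, -4, -1, 2, 3, 5, 6, 7, 8, 15, 16, 21, 22, 23, 24, 30, 31, 36, 37, 38}, so |A + A| = 26. Thus K = 26/7. For comparison, the minimum possible |A + A| over all 7-element sets is 2·7 − 1 = 13 (so min K = 13/7), attained only by arithmetic progressions.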